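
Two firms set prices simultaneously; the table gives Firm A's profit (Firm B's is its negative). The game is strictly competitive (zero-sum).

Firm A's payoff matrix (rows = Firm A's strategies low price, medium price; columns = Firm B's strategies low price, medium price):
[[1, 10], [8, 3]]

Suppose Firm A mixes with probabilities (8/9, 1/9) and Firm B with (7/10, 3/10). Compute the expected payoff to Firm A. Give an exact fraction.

361/90

Against (7/10, 3/10), each row's expected payoff is low price: 37/10; medium price: 13/2.
Taking the (8/9, 1/9)-weighted average: (8/9)·(37/10) + (1/9)·(13/2) = 361/90.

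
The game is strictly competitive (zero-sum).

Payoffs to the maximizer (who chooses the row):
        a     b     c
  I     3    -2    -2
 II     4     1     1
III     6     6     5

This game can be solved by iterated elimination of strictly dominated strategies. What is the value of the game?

Row II is strictly dominated by row III (6>4, 6>1, 5>1); eliminate II.
Column a is strictly dominated by c for the minimizer (-2<3, 5<6); eliminate a.
Row I is strictly dominated by row III (6>-2, 5>-2); eliminate I.
Column b is strictly dominated by c for the minimizer (5<6); eliminate b.
Only (III, c) remains, with payoff 5.

5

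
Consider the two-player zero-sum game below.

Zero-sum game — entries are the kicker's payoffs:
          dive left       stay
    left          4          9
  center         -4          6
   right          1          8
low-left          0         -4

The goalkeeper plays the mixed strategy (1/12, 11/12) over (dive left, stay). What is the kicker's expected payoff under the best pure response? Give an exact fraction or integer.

left: (4)·(1/12) + (9)·(11/12) = 103/12.
center: (-4)·(1/12) + (6)·(11/12) = 31/6.
right: (1)·(1/12) + (8)·(11/12) = 89/12.
low-left: (0)·(1/12) + (-4)·(11/12) = -11/3.
The best pure response is left with expected payoff 103/12.

103/12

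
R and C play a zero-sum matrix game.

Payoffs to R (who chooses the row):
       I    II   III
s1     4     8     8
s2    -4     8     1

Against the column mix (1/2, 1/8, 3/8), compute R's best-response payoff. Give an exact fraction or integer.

6

s1: (4)·(1/2) + (8)·(1/8) + (8)·(3/8) = 6.
s2: (-4)·(1/2) + (8)·(1/8) + (1)·(3/8) = -5/8.
The best pure response is s1 with expected payoff 6.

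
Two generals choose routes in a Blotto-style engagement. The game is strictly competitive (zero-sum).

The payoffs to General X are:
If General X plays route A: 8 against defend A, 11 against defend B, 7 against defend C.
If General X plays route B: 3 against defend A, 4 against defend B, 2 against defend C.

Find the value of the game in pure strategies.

7

Row minima: 7, 2 → General X's maximin is 7.
Column maxima: 8, 11, 7 → General Y's minimax is 7.
They coincide at (route A, defend C), so the value is 7.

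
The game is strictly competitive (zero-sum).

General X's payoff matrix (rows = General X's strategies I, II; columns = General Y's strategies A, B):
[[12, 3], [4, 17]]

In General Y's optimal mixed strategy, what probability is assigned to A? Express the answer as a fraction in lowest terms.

Row minima are 3 and 4, so General X's maximin is 4; column maxima are 12 and 17, so General Y's minimax is 12. These differ, so the equilibrium is in mixed strategies.
Let General Y play A with probability q. General X is indifferent when 12q + 3(1−q) = 4q + 17(1−q), giving q = 7/11.

7/11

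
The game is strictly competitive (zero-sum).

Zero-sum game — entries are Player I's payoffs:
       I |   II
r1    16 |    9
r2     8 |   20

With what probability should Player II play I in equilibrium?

Row minima are 9 and 8, so Player I's maximin is 9; column maxima are 16 and 20, so Player II's minimax is 16. These differ, so the equilibrium is in mixed strategies.
Let Player II play I with probability q. Player I is indifferent when 16q + 9(1−q) = 8q + 20(1−q), giving q = 11/19.

11/19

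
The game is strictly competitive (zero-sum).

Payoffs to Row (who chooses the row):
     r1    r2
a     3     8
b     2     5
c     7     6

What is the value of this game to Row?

19/3

Row b is strictly dominated by row a, so Row never plays it.
The remaining 2×2 game on (a, c) × (r1, r2) has no saddle point. Let Row play a with probability p; indifference gives 3p + 7(1−p) = 8p + 6(1−p), so p = 1/6.
Similarly Column's optimal q on r1 is 1/3, and the value is 3·(1/3) + (8)·(2/3) = 19/3.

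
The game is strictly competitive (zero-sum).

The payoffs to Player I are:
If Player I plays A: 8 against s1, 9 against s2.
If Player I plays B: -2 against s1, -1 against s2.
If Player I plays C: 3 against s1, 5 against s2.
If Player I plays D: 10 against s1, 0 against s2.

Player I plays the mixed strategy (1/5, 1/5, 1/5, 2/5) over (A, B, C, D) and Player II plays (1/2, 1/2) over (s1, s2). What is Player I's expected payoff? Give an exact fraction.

Against (1/2, 1/2), each row's expected payoff is A: 17/2; B: -3/2; C: 4; D: 5.
Taking the (1/5, 1/5, 1/5, 2/5)-weighted average: (1/5)·(17/2) + (1/5)·(-3/2) + (1/5)·(4) + (2/5)·(5) = 21/5.

21/5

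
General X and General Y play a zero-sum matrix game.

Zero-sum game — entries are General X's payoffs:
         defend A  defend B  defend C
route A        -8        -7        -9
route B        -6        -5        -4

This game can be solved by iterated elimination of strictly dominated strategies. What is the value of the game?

-6

Column defend B is strictly dominated by defend A for General Y (-8<-7, -6<-5); eliminate defend B.
Row route A is strictly dominated by row route B (-6>-8, -4>-9); eliminate route A.
Column defend C is strictly dominated by defend A for General Y (-6<-4); eliminate defend C.
Only (route B, defend A) remains, with payoff -6.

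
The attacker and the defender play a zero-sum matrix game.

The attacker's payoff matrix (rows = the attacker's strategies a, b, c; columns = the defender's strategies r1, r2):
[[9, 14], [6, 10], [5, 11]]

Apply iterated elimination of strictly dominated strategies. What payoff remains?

Row b is strictly dominated by row a (9>6, 14>10); eliminate b.
Column r2 is strictly dominated by r1 for the defender (9<14, 5<11); eliminate r2.
Row c is strictly dominated by row a (9>5); eliminate c.
Only (a, r1) remains, with payoff 9.

9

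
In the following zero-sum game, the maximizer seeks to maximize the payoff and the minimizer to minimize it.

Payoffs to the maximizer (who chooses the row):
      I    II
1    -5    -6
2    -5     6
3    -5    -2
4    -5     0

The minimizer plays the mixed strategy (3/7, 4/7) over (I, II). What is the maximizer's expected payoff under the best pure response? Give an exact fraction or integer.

9/7

1: (-5)·(3/7) + (-6)·(4/7) = -39/7.
2: (-5)·(3/7) + (6)·(4/7) = 9/7.
3: (-5)·(3/7) + (-2)·(4/7) = -23/7.
4: (-5)·(3/7) + (0)·(4/7) = -15/7.
The best pure response is 2 with expected payoff 9/7.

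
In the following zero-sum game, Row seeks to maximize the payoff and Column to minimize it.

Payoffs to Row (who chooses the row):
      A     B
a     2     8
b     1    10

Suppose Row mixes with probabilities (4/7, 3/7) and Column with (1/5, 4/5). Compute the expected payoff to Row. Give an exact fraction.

Against (1/5, 4/5), each row's expected payoff is a: 34/5; b: 41/5.
Taking the (4/7, 3/7)-weighted average: (4/7)·(34/5) + (3/7)·(41/5) = 37/5.

37/5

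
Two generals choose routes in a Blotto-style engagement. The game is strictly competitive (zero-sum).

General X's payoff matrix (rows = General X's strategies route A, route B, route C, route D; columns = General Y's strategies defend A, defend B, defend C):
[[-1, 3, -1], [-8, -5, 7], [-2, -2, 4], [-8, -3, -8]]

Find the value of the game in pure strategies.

Row minima: -1, -8, -2, -8 → General X's maximin is -1.
Column maxima: -1, 3, 7 → General Y's minimax is -1.
They coincide at (route A, defend A), so the value is -1.

-1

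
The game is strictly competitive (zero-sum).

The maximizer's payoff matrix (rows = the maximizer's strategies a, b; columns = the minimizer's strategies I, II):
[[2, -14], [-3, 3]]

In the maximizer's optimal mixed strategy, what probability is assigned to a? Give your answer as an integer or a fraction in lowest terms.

Row minima are -14 and -3, so the maximizer's maximin is -3; column maxima are 2 and 3, so the minimizer's minimax is 2. These differ, so the equilibrium is in mixed strategies.
Let the maximizer play a with probability p. The minimizer is indifferent when 2p − 3(1−p) = −14p + 3(1−p), giving p = 3/11.

3/11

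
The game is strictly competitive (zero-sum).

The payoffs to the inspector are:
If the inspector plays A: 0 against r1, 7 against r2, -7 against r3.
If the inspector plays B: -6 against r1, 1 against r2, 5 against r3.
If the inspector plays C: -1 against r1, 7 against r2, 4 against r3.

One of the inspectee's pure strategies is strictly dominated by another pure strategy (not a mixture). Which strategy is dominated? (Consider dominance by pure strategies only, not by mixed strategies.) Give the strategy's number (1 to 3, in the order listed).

The inspectee prefers columns that give the inspector less. Compare r2 with r1: 0 < 7, -6 < 1, -1 < 7.
So r1 strictly dominates r2 for the inspectee; r2 is strictly dominated.

2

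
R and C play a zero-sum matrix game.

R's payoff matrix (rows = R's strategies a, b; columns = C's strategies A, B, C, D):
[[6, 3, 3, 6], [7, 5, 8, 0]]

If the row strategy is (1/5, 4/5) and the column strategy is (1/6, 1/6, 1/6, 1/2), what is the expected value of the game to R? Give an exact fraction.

Against (1/6, 1/6, 1/6, 1/2), each row's expected payoff is a: 5; b: 10/3.
Taking the (1/5, 4/5)-weighted average: (1/5)·(5) + (4/5)·(10/3) = 11/3.

11/3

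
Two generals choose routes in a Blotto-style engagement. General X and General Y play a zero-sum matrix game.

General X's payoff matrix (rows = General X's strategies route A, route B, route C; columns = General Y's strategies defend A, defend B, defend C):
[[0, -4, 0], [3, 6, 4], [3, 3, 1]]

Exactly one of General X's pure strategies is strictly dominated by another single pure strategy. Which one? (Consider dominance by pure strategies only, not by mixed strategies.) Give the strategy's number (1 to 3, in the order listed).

Compare route A with route B: 3 > 0, 6 > -4, 4 > 0.
So route B strictly dominates route A for General X; route A is strictly dominated.

1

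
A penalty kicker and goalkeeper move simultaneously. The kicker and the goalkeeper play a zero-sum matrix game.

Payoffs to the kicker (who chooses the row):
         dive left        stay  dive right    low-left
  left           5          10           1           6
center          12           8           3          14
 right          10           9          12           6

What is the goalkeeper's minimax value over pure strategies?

The worst case (largest entry) in each column is dive left: 12, stay: 10, dive right: 12, low-left: 14.
The best (smallest) of these is 10.

10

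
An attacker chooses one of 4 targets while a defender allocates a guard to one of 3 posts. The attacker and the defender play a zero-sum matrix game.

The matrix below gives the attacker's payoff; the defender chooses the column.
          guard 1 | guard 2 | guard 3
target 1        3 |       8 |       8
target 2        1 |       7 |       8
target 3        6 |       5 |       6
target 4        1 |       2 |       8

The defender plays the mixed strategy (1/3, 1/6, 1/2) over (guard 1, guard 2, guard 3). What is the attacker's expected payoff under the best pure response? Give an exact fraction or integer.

target 1: (3)·(1/3) + (8)·(1/6) + (8)·(1/2) = 19/3.
target 2: (1)·(1/3) + (7)·(1/6) + (8)·(1/2) = 11/2.
target 3: (6)·(1/3) + (5)·(1/6) + (6)·(1/2) = 35/6.
target 4: (1)·(1/3) + (2)·(1/6) + (8)·(1/2) = 14/3.
The best pure response is target 1 with expected payoff 19/3.

19/3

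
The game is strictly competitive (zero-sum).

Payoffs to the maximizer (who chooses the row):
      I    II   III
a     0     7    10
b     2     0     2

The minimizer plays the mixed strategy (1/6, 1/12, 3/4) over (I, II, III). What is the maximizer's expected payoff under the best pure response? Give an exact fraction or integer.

a: (0)·(1/6) + (7)·(1/12) + (10)·(3/4) = 97/12.
b: (2)·(1/6) + (0)·(1/12) + (2)·(3/4) = 11/6.
The best pure response is a with expected payoff 97/12.

97/12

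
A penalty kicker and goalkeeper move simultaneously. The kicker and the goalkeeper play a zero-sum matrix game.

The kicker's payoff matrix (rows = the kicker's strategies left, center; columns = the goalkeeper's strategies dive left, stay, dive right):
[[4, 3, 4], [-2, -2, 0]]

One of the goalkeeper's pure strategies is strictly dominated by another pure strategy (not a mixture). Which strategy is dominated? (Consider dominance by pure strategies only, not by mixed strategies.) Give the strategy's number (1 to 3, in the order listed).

The goalkeeper prefers columns that give the kicker less. Compare dive right with stay: 3 < 4, -2 < 0.
So stay strictly dominates dive right for the goalkeeper; dive right is strictly dominated.

3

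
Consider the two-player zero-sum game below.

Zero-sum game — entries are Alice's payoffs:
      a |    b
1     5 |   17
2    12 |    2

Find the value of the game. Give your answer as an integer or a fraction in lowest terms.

Row minima are 5 and 2, so Alice's maximin is 5; column maxima are 12 and 17, so Bob's minimax is 12. These differ, so the equilibrium is in mixed strategies.
Let Alice play 1 with probability p. Bob is indifferent when 5p + 12(1−p) = 17p + 2(1−p), giving p = 5/11.
Let Bob play a with probability q. Alice is indifferent when 5q + 17(1−q) = 12q + 2(1−q), giving q = 15/22.
The value is 5·(15/22) + (17)·(7/22) = 97/11.

97/11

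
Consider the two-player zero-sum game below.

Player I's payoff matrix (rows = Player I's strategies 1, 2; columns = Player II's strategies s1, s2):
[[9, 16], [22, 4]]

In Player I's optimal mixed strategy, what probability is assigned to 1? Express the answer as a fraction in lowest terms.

18/25

Row minima are 9 and 4, so Player I's maximin is 9; column maxima are 22 and 16, so Player II's minimax is 16. These differ, so the equilibrium is in mixed strategies.
Let Player I play 1 with probability p. Player II is indifferent when 9p + 22(1−p) = 16p + 4(1−p), giving p = 18/25.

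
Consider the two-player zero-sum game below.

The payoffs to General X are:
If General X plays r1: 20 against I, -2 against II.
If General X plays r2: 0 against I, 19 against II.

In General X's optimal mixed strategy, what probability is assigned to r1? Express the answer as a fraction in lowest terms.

Row minima are -2 and 0, so General X's maximin is 0; column maxima are 20 and 19, so General Y's minimax is 19. These differ, so the equilibrium is in mixed strategies.
Let General X play r1 with probability p. General Y is indifferent when 20p = −2p + 19(1−p), giving p = 19/41.

19/41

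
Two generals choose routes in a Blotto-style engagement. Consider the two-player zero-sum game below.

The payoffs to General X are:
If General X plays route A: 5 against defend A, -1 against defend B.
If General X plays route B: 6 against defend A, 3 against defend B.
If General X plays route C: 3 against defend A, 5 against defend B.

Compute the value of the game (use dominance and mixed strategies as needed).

Row route A is strictly dominated by row route B, so General X never plays it.
The remaining 2×2 game on (route B, route C) × (defend A, defend B) has no saddle point. Let General X play route B with probability p; indifference gives 6p + 3(1−p) = 3p + 5(1−p), so p = 2/5.
Similarly General Y's optimal q on defend A is 2/5, and the value is 6·(2/5) + (3)·(3/5) = 21/5.

21/5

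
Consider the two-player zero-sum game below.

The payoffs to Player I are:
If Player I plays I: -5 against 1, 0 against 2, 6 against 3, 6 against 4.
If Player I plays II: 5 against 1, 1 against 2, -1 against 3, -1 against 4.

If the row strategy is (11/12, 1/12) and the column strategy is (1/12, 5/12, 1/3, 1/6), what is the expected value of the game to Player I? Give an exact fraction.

Against (1/12, 5/12, 1/3, 1/6), each row's expected payoff is I: 31/12; II: 1/3.
Taking the (11/12, 1/12)-weighted average: (11/12)·(31/12) + (1/12)·(1/3) = 115/48.

115/48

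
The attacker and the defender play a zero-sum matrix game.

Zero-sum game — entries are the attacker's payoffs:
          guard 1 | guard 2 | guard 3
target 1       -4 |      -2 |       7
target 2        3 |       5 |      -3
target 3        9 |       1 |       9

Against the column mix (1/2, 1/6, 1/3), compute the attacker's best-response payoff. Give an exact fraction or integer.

23/3

target 1: (-4)·(1/2) + (-2)·(1/6) + (7)·(1/3) = 0.
target 2: (3)·(1/2) + (5)·(1/6) + (-3)·(1/3) = 4/3.
target 3: (9)·(1/2) + (1)·(1/6) + (9)·(1/3) = 23/3.
The best pure response is target 3 with expected payoff 23/3.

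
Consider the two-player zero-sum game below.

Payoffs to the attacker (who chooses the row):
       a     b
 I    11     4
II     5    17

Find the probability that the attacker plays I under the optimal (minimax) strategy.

Row minima are 4 and 5, so the attacker's maximin is 5; column maxima are 11 and 17, so the defender's minimax is 11. These differ, so the equilibrium is in mixed strategies.
Let the attacker play I with probability p. The defender is indifferent when 11p + 5(1−p) = 4p + 17(1−p), giving p = 12/19.

12/19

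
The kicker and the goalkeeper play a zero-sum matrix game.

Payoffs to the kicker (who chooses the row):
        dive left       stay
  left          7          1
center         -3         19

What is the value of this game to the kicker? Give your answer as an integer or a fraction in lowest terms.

Row minima are 1 and -3, so the kicker's maximin is 1; column maxima are 7 and 19, so the goalkeeper's minimax is 7. These differ, so the equilibrium is in mixed strategies.
Let the kicker play left with probability p. The goalkeeper is indifferent when 7p − 3(1−p) = p + 19(1−p), giving p = 11/14.
Let the goalkeeper play dive left with probability q. The kicker is indifferent when 7q + (1−q) = −3q + 19(1−q), giving q = 9/14.
The value is 7·(9/14) + (1)·(5/14) = 34/7.

34/7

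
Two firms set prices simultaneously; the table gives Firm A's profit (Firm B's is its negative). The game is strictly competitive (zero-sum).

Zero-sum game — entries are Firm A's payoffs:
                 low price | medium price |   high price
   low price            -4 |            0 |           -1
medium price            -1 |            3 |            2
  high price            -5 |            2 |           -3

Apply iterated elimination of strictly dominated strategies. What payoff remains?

Row high price is strictly dominated by row medium price (-1>-5, 3>2, 2>-3); eliminate high price.
Row low price is strictly dominated by row medium price (-1>-4, 3>0, 2>-1); eliminate low price.
Column high price is strictly dominated by low price for Firm B (-1<2); eliminate high price.
Column medium price is strictly dominated by low price for Firm B (-1<3); eliminate medium price.
Only (medium price, low price) remains, with payoff -1.

-1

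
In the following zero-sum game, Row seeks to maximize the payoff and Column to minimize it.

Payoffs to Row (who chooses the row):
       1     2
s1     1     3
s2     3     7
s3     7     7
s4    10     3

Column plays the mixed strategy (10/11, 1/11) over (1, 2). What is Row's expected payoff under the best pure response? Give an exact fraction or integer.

103/11

s1: (1)·(10/11) + (3)·(1/11) = 13/11.
s2: (3)·(10/11) + (7)·(1/11) = 37/11.
s3: (7)·(10/11) + (7)·(1/11) = 7.
s4: (10)·(10/11) + (3)·(1/11) = 103/11.
The best pure response is s4 with expected payoff 103/11.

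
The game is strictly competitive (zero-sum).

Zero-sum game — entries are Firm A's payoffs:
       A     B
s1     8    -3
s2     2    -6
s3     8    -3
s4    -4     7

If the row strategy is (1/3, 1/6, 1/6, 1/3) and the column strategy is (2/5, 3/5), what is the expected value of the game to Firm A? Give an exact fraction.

11/10

Against (2/5, 3/5), each row's expected payoff is s1: 7/5; s2: -14/5; s3: 7/5; s4: 13/5.
Taking the (1/3, 1/6, 1/6, 1/3)-weighted average: (1/3)·(7/5) + (1/6)·(-14/5) + (1/6)·(7/5) + (1/3)·(13/5) = 11/10.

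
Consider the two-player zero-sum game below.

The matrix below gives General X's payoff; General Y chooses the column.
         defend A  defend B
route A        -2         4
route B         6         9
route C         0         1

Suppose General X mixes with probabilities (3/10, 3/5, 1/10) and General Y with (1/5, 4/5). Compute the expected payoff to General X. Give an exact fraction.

Against (1/5, 4/5), each row's expected payoff is route A: 14/5; route B: 42/5; route C: 4/5.
Taking the (3/10, 3/5, 1/10)-weighted average: (3/10)·(14/5) + (3/5)·(42/5) + (1/10)·(4/5) = 149/25.

149/25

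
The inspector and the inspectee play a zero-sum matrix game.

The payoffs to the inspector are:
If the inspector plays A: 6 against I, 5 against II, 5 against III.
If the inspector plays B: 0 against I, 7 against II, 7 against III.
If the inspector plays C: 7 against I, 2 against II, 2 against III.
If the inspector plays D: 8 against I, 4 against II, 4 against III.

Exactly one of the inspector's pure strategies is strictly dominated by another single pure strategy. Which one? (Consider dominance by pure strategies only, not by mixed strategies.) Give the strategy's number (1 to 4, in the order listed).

3

Compare C with D: 8 > 7, 4 > 2, 4 > 2.
So D strictly dominates C for the inspector; C is strictly dominated.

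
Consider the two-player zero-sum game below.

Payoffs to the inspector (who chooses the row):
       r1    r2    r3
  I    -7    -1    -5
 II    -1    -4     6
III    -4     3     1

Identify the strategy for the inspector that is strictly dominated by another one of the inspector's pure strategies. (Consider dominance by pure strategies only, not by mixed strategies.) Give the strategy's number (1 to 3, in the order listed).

Compare I with III: -4 > -7, 3 > -1, 1 > -5.
So III strictly dominates I for the inspector; I is strictly dominated.

1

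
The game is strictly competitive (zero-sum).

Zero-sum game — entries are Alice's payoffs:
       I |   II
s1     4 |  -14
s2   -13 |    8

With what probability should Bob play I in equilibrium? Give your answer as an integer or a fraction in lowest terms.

22/39

Row minima are -14 and -13, so Alice's maximin is -13; column maxima are 4 and 8, so Bob's minimax is 4. These differ, so the equilibrium is in mixed strategies.
Let Bob play I with probability q. Alice is indifferent when 4q − 14(1−q) = −13q + 8(1−q), giving q = 22/39.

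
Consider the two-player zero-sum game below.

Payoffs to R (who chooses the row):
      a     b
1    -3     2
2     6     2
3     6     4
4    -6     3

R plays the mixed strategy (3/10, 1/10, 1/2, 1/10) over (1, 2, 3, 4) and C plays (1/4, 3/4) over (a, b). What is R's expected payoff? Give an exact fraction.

Against (1/4, 3/4), each row's expected payoff is 1: 3/4; 2: 3; 3: 9/2; 4: 3/4.
Taking the (3/10, 1/10, 1/2, 1/10)-weighted average: (3/10)·(3/4) + (1/10)·(3) + (1/2)·(9/2) + (1/10)·(3/4) = 57/20.

57/20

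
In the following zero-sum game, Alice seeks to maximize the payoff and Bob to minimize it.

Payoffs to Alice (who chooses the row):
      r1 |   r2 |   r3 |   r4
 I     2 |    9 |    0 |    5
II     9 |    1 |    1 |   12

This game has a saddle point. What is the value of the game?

Row minima: 0, 1 → Alice's maximin is 1.
Column maxima: 9, 9, 1, 12 → Bob's minimax is 1.
They coincide at (II, r3), so the value is 1.

1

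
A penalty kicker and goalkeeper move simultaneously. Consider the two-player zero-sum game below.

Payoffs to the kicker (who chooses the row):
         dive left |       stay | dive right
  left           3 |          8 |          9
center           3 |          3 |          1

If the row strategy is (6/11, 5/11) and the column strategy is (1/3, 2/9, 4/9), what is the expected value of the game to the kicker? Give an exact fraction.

461/99

Against (1/3, 2/9, 4/9), each row's expected payoff is left: 61/9; center: 19/9.
Taking the (6/11, 5/11)-weighted average: (6/11)·(61/9) + (5/11)·(19/9) = 461/99.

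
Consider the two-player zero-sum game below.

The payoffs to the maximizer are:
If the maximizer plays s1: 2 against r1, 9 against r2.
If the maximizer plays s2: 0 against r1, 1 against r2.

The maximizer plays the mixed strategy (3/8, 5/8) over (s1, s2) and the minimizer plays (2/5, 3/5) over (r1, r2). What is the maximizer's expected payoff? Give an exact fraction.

Against (2/5, 3/5), each row's expected payoff is s1: 31/5; s2: 3/5.
Taking the (3/8, 5/8)-weighted average: (3/8)·(31/5) + (5/8)·(3/5) = 27/10.

27/10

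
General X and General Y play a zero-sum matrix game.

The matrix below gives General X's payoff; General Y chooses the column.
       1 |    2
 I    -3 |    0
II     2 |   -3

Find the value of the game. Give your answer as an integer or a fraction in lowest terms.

-9/8

Row minima are -3 and -3, so General X's maximin is -3; column maxima are 2 and 0, so General Y's minimax is 0. These differ, so the equilibrium is in mixed strategies.
Let General X play I with probability p. General Y is indifferent when −3p + 2(1−p) = −3(1−p), giving p = 5/8.
Let General Y play 1 with probability q. General X is indifferent when −3q = 2q − 3(1−q), giving q = 3/8.
The value is -3·(3/8) + (0)·(5/8) = -9/8.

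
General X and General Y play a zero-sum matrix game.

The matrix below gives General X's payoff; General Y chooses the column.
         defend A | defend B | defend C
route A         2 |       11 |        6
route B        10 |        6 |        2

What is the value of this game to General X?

Column defend B is strictly dominated by defend C for General Y (it gives General X more in every row).
The remaining 2×2 game on (route A, route B) × (defend A, defend C) has no saddle point. Let General X play route A with probability p; indifference gives 2p + 10(1−p) = 6p + 2(1−p), so p = 2/3.
Similarly General Y's optimal q on defend A is 1/3, and the value is 2·(1/3) + (6)·(2/3) = 14/3.

14/3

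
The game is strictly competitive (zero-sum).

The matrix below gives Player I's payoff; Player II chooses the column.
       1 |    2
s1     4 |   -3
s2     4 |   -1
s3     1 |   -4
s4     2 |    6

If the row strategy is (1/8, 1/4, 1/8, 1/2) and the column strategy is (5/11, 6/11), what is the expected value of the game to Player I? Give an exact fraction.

195/88

Against (5/11, 6/11), each row's expected payoff is s1: 2/11; s2: 14/11; s3: -19/11; s4: 46/11.
Taking the (1/8, 1/4, 1/8, 1/2)-weighted average: (1/8)·(2/11) + (1/4)·(14/11) + (1/8)·(-19/11) + (1/2)·(46/11) = 195/88.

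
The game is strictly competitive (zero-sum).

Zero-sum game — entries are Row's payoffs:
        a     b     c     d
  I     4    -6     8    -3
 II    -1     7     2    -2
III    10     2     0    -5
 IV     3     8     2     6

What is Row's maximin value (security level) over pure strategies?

2

The worst-case payoff for each row is I: -6, II: -2, III: -5, IV: 2.
The best of these is 2.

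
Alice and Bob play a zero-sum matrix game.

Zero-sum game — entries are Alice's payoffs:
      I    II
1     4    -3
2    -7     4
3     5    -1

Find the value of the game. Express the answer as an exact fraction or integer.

Row 1 is strictly dominated by row 3, so Alice never plays it.
The remaining 2×2 game on (2, 3) × (I, II) has no saddle point. Let Alice play 2 with probability p; indifference gives −7p + 5(1−p) = 4p − (1−p), so p = 6/17.
Similarly Bob's optimal q on I is 5/17, and the value is -7·(5/17) + (4)·(12/17) = 13/17.

13/17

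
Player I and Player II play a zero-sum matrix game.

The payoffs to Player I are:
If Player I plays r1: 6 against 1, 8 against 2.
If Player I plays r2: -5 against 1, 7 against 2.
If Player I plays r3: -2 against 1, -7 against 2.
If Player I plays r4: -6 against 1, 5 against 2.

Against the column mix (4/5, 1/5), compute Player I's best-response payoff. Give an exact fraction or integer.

r1: (6)·(4/5) + (8)·(1/5) = 32/5.
r2: (-5)·(4/5) + (7)·(1/5) = -13/5.
r3: (-2)·(4/5) + (-7)·(1/5) = -3.
r4: (-6)·(4/5) + (5)·(1/5) = -19/5.
The best pure response is r1 with expected payoff 32/5.

32/5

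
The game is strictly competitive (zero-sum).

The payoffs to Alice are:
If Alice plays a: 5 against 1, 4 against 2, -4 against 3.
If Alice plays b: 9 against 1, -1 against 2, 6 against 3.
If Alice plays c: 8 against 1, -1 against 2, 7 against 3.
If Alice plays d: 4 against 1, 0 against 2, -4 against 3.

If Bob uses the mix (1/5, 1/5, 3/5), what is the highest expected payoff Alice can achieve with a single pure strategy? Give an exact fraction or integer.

28/5

a: (5)·(1/5) + (4)·(1/5) + (-4)·(3/5) = -3/5.
b: (9)·(1/5) + (-1)·(1/5) + (6)·(3/5) = 26/5.
c: (8)·(1/5) + (-1)·(1/5) + (7)·(3/5) = 28/5.
d: (4)·(1/5) + (0)·(1/5) + (-4)·(3/5) = -8/5.
The best pure response is c with expected payoff 28/5.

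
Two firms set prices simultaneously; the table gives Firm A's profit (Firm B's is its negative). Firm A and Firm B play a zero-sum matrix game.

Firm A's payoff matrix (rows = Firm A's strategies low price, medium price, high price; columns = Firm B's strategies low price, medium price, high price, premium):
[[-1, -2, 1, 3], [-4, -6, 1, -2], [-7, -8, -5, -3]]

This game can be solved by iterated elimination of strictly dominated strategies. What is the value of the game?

-2

Row high price is strictly dominated by row low price (-1>-7, -2>-8, 1>-5, 3>-3); eliminate high price.
Column premium is strictly dominated by low price for Firm B (-1<3, -4<-2); eliminate premium.
Column low price is strictly dominated by medium price for Firm B (-2<-1, -6<-4); eliminate low price.
Column high price is strictly dominated by medium price for Firm B (-2<1, -6<1); eliminate high price.
Row medium price is strictly dominated by row low price (-2>-6); eliminate medium price.
Only (low price, medium price) remains, with payoff -2.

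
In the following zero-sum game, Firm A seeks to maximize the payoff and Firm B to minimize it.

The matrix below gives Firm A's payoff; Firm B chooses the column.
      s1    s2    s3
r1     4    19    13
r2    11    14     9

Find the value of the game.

Column s2 is strictly dominated by s3 for Firm B (it gives Firm A more in every row).
The remaining 2×2 game on (r1, r2) × (s1, s3) has no saddle point. Let Firm A play r1 with probability p; indifference gives 4p + 11(1−p) = 13p + 9(1−p), so p = 2/11.
Similarly Firm B's optimal q on s1 is 4/11, and the value is 4·(4/11) + (13)·(7/11) = 107/11.

107/11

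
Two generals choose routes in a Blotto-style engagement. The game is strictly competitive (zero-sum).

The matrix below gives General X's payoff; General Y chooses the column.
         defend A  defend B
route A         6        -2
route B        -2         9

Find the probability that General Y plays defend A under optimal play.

Row minima are -2 and -2, so General X's maximin is -2; column maxima are 6 and 9, so General Y's minimax is 6. These differ, so the equilibrium is in mixed strategies.
Let General Y play defend A with probability q. General X is indifferent when 6q − 2(1−q) = −2q + 9(1−q), giving q = 11/19.

11/19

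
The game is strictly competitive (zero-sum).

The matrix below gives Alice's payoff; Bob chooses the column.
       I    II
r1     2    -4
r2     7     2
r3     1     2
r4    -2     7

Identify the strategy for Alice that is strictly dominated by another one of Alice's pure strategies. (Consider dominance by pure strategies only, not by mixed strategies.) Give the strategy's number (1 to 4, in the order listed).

Compare r1 with r2: 7 > 2, 2 > -4.
So r2 strictly dominates r1 for Alice; r1 is strictly dominated.

1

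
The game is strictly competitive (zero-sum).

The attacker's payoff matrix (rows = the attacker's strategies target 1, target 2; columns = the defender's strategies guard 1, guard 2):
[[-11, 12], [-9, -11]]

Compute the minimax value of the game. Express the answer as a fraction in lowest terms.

Row minima are -11 and -11, so the attacker's maximin is -11; column maxima are -9 and 12, so the defender's minimax is -9. These differ, so the equilibrium is in mixed strategies.
Let the attacker play target 1 with probability p. The defender is indifferent when −11p − 9(1−p) = 12p − 11(1−p), giving p = 2/25.
Let the defender play guard 1 with probability q. The attacker is indifferent when −11q + 12(1−q) = −9q − 11(1−q), giving q = 23/25.
The value is -11·(23/25) + (12)·(2/25) = -229/25.

-229/25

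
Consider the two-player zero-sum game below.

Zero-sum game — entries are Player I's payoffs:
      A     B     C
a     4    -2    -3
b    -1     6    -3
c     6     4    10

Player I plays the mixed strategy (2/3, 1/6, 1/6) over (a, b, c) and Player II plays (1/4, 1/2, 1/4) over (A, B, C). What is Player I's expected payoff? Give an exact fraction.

5/6

Against (1/4, 1/2, 1/4), each row's expected payoff is a: -3/4; b: 2; c: 6.
Taking the (2/3, 1/6, 1/6)-weighted average: (2/3)·(-3/4) + (1/6)·(2) + (1/6)·(6) = 5/6.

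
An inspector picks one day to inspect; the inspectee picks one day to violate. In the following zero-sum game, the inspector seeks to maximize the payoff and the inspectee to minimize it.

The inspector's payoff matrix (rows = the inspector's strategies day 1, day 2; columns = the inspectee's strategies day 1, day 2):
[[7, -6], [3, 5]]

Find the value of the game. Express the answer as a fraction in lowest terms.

Row minima are -6 and 3, so the inspector's maximin is 3; column maxima are 7 and 5, so the inspectee's minimax is 5. These differ, so the equilibrium is in mixed strategies.
Let the inspector play day 1 with probability p. The inspectee is indifferent when 7p + 3(1−p) = −6p + 5(1−p), giving p = 2/15.
Let the inspectee play day 1 with probability q. The inspector is indifferent when 7q − 6(1−q) = 3q + 5(1−q), giving q = 11/15.
The value is 7·(11/15) + (-6)·(4/15) = 53/15.

53/15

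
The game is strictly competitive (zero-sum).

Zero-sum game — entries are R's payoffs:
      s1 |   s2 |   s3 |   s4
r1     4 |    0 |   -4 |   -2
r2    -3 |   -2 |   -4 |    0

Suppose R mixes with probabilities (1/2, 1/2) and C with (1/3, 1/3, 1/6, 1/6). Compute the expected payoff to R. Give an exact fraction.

Against (1/3, 1/3, 1/6, 1/6), each row's expected payoff is r1: 1/3; r2: -7/3.
Taking the (1/2, 1/2)-weighted average: (1/2)·(1/3) + (1/2)·(-7/3) = -1.

-1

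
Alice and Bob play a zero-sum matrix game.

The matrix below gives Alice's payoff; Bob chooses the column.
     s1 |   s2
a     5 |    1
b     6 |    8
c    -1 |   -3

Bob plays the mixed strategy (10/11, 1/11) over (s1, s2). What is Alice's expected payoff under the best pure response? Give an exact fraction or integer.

68/11

a: (5)·(10/11) + (1)·(1/11) = 51/11.
b: (6)·(10/11) + (8)·(1/11) = 68/11.
c: (-1)·(10/11) + (-3)·(1/11) = -13/11.
The best pure response is b with expected payoff 68/11.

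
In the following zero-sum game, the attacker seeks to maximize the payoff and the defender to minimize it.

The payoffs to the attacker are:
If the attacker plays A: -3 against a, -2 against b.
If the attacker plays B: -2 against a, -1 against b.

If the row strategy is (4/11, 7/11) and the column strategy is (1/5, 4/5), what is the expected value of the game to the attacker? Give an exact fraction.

-86/55

Against (1/5, 4/5), each row's expected payoff is A: -11/5; B: -6/5.
Taking the (4/11, 7/11)-weighted average: (4/11)·(-11/5) + (7/11)·(-6/5) = -86/55.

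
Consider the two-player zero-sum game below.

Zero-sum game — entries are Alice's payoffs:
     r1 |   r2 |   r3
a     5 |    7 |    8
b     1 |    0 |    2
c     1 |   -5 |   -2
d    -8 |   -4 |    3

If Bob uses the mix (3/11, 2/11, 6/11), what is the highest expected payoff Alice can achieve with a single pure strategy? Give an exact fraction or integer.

7

a: (5)·(3/11) + (7)·(2/11) + (8)·(6/11) = 7.
b: (1)·(3/11) + (0)·(2/11) + (2)·(6/11) = 15/11.
c: (1)·(3/11) + (-5)·(2/11) + (-2)·(6/11) = -19/11.
d: (-8)·(3/11) + (-4)·(2/11) + (3)·(6/11) = -14/11.
The best pure response is a with expected payoff 7.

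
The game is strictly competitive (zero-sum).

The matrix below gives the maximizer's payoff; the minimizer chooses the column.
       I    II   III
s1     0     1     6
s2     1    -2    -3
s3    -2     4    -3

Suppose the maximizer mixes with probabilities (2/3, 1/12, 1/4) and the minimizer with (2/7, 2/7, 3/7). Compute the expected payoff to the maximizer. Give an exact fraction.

Against (2/7, 2/7, 3/7), each row's expected payoff is s1: 20/7; s2: -11/7; s3: -5/7.
Taking the (2/3, 1/12, 1/4)-weighted average: (2/3)·(20/7) + (1/12)·(-11/7) + (1/4)·(-5/7) = 67/42.

67/42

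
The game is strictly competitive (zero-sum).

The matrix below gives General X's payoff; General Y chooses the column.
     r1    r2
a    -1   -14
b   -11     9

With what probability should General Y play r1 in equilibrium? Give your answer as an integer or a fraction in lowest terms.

Row minima are -14 and -11, so General X's maximin is -11; column maxima are -1 and 9, so General Y's minimax is -1. These differ, so the equilibrium is in mixed strategies.
Let General Y play r1 with probability q. General X is indifferent when −q − 14(1−q) = −11q + 9(1−q), giving q = 23/33.

23/33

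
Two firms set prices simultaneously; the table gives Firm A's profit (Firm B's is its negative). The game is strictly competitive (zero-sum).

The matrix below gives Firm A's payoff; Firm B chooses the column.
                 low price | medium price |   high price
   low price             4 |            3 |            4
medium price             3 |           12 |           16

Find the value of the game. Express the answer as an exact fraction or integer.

39/10

Column high price is strictly dominated by medium price for Firm B (it gives Firm A more in every row).
The remaining 2×2 game on (low price, medium price) × (low price, medium price) has no saddle point. Let Firm A play low price with probability p; indifference gives 4p + 3(1−p) = 3p + 12(1−p), so p = 9/10.
Similarly Firm B's optimal q on low price is 9/10, and the value is 4·(9/10) + (3)·(1/10) = 39/10.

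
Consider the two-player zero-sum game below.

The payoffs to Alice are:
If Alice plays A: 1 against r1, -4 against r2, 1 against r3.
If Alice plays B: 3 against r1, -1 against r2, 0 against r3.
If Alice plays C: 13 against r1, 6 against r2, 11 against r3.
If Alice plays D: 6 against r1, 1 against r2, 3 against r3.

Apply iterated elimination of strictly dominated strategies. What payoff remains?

Row A is strictly dominated by row C (13>1, 6>-4, 11>1); eliminate A.
Row B is strictly dominated by row C (13>3, 6>-1, 11>0); eliminate B.
Row D is strictly dominated by row C (13>6, 6>1, 11>3); eliminate D.
Column r3 is strictly dominated by r2 for Bob (6<11); eliminate r3.
Column r1 is strictly dominated by r2 for Bob (6<13); eliminate r1.
Only (C, r2) remains, with payoff 6.

6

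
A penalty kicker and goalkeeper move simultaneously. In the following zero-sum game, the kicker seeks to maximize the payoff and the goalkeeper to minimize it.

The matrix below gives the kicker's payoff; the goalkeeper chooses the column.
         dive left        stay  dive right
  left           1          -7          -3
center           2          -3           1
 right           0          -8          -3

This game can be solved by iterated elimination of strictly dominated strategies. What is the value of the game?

-3

Column dive left is strictly dominated by stay for the goalkeeper (-7<1, -3<2, -8<0); eliminate dive left.
Column dive right is strictly dominated by stay for the goalkeeper (-7<-3, -3<1, -8<-3); eliminate dive right.
Row right is strictly dominated by row left (-7>-8); eliminate right.
Row left is strictly dominated by row center (-3>-7); eliminate left.
Only (center, stay) remains, with payoff -3.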